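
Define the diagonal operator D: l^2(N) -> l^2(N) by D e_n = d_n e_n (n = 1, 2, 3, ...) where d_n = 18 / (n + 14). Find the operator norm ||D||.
||D|| = 6/5 (attained at n = 1)

For D diagonal, ||D|| = sup_n |d_n| = sup_n 18/(n + 14). This is positive and strictly decreasing in n, so the supremum is attained at n = 1: d_1 = 18/(1 + 14) = 6/5. Hence ||D|| = 6/5.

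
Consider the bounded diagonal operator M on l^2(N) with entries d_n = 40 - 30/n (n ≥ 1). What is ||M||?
||M|| = 40

For a diagonal operator on l^2 with entries d_n, ||M|| = sup_n |d_n|. Here d_1 = 10, d_2 = 25, ..., and d_n = 40 - 30/n increases monotonically toward 40. All terms lie in [10, 40), so |d_n| = d_n and the supremum is the limit 40, which is not attained by any individual d_n. Hence ||M|| = 40.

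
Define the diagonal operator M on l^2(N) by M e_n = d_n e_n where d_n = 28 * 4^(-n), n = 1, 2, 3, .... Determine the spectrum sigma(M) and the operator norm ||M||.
sigma(M) = {28 * 4^(-n) : n ≥ 1} ∪ {0}; ||M|| = 7

A bounded diagonal operator on l^2 with diagonal entries d_n has spectrum equal to the closure of {d_n : n ≥ 1}: every d_n is an eigenvalue (with eigenvector e_n), so {d_n} ⊂ sigma(M); the spectrum is closed, so its closure is too; and for lambda not in the closure, (M - lambda I) has bounded inverse (the diagonal entries 1/(d_n - lambda) are bounded). For our sequence d_n = 28 * 4^(-n), n = 1, 2, 3, ...:
  - {d_n} = {28 * 4^(-n) : n ≥ 1}; the only limit point is 0
  - closure = {28 * 4^(-n) : n ≥ 1} ∪ {0}
For the norm: a diagonal operator has ||M|| = sup_n |d_n|. Here d_n = 28 * 4^(-n) is positive and decreasing, so sup_n |d_n| = d_1 = 28/4 = 7. So ||M|| = 7.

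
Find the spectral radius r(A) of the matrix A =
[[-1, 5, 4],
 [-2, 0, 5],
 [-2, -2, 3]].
r(A) ≈ 5.1328

The eigenvalues of A are the roots of its characteristic polynomial. With M = A (coefficients from the trace, the sum of principal 2x2 minors, and det A):
  p(λ) = det(λ I - M) = λ^3 - 2λ^2 + 25λ + 14.
No integer candidate from the rational root theorem (±divisors of 14) is a root, so the roots are irrational. The cubic discriminant is Δ = -77444 < 0, so there is one real root and a complex-conjugate pair. p(-1) = -14 and p(0) = 14 have opposite signs, so a root lies in (-1, 0); Newton's method refines it to λ ≈ -0.5314. Dividing out (λ - (-0.5314)) leaves approximately λ^2 - 2.5314λ + 26.3452. For λ^2 - 2.5314λ + 26.3452 the discriminant is -98.9728. It is negative, so the remaining roots are the complex-conjugate pair λ ≈ 1.2657 ± 4.9743i. Their product equals the constant term, so |λ|^2 ≈ 26.3452 and |λ| ≈ 5.1328.
Thus the eigenvalues (to 4 decimals) are -0.5314 (modulus 0.5314); 1.2657 ± 4.9743i (modulus 5.1328). The spectral radius is the largest modulus: r(A) ≈ 5.1328. (Cross-check: r(A) ≤ ||A||_2 ≈ 7.9604; equality holds whenever A is normal, though it can also hold for some non-normal A.)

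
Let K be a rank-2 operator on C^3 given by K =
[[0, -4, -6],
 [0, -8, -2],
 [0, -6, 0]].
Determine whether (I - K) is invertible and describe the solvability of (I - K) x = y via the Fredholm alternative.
(I - K) is invertible (det(I - K) = -3 ≠ 0), so for every y in C^3 the equation (I - K) x = y has a unique solution.

K has rank 2 and factors as K = U V^T = u1 v1^T + u2 v2^T with u1 = (-1, 3, 3), v1 = (0, -2, 0), u2 = (3, 1, 0), v2 = (0, -2, -2) (multiplying out reproduces the displayed K). The nonzero eigenvalues of U V^T coincide with those of the 2 x 2 matrix G = V^T U = [[v1·u1, v1·u2], [v2·u1, v2·u2]] = [[-6, -2], [-12, -2]], and by the Sylvester determinant identity det(I_3 - U V^T) = det(I_2 - V^T U) = det([[7, 2], [12, 3]]) = (7)(3) - (2)(12) = -3. (Direct check: I - K =
[[1, 4, 6],
 [0, 9, 2],
 [0, 6, 1]]
has determinant -3.) The finite-dimensional Fredholm alternative says: either (I - K) is invertible, or ker(I - K) ≠ {0} and then range(I - K) = ker((I - K)^*)^⊥, with dim ker(I - K) = dim ker((I - K)^*). Since det(I - K) ≠ 0, 1 is not an eigenvalue of K and ker(I - K) = {0}, so we are in the first case: for every y there is a unique x = (I - K)^(-1) y. (Explicitly, by the Woodbury identity, (I - U V^T)^(-1) = I + U (I_2 - G)^(-1) V^T.)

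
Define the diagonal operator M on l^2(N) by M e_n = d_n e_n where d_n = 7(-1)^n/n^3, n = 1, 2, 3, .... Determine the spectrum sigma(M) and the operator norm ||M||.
sigma(M) = {7(-1)^n/n^3 : n ≥ 1} ∪ {0}; ||M|| = 7

A bounded diagonal operator on l^2 with diagonal entries d_n has spectrum equal to the closure of {d_n : n ≥ 1}: every d_n is an eigenvalue (with eigenvector e_n), so {d_n} ⊂ sigma(M); the spectrum is closed, so its closure is too; and for lambda not in the closure, (M - lambda I) has bounded inverse (the diagonal entries 1/(d_n - lambda) are bounded). For our sequence d_n = 7(-1)^n/n^3, n = 1, 2, 3, ...:
  - {d_n} = {7(-1)^n/n^3 : n ≥ 1}; the only limit point is 0
  - closure = {7(-1)^n/n^3 : n ≥ 1} ∪ {0}
For the norm: a diagonal operator has ||M|| = sup_n |d_n|. Here |d_n| = 7/n^3 is decreasing, so sup_n |d_n| = |d_1| = 7. So ||M|| = 7.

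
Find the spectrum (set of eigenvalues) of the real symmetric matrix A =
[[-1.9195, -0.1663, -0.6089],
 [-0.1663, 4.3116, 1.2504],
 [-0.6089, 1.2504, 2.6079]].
sigma(A) ≈ {-2, 2, 5}

A is real symmetric, so its spectrum consists of real eigenvalues. Expanding the characteristic polynomial of the displayed matrix gives
  det(λ I - A) = p(λ) = λ^3 + (-5)λ^2 + (-4)λ + (20).
Solving p(λ) = 0 yields eigenvalues ≈ -2, 2, 5. (A is shown rounded to 4 decimals, so these recover the underlying integer eigenvalues to within that precision.)
Verification: the trace of A = 5 equals the sum of eigenvalues 5, and det(A) ≈ -19.9996 matches the eigenvalue product -20.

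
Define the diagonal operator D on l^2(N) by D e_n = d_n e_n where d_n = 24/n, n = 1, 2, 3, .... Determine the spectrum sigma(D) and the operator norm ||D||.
sigma(D) = {24/n : n ≥ 1} ∪ {0}; ||D|| = 24

A bounded diagonal operator on l^2 with diagonal entries d_n has spectrum equal to the closure of {d_n : n ≥ 1}: every d_n is an eigenvalue (with eigenvector e_n), so {d_n} ⊂ sigma(D); the spectrum is closed, so its closure is too; and for lambda not in the closure, (D - lambda I) has bounded inverse (the diagonal entries 1/(d_n - lambda) are bounded). For our sequence d_n = 24/n, n = 1, 2, 3, ...:
  - {d_n} = {24/n : n ≥ 1}; the only limit point is 0
  - closure = {24/n : n ≥ 1} ∪ {0}
For the norm: a diagonal operator has ||D|| = sup_n |d_n|. Here d_n = 24/n is positive and decreasing, so sup_n |d_n| = d_1 = 24. So ||D|| = 24.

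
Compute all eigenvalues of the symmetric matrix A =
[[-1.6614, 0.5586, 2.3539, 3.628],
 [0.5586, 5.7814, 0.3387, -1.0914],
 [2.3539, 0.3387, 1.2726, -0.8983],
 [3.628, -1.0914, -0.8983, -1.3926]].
sigma(A) ≈ {-6, 1, 3, 6}

A is real symmetric, so its spectrum consists of real eigenvalues. Expanding the characteristic polynomial of the displayed matrix gives
  det(λ I - A) = p(λ) = λ^4 + (-4)λ^3 + (-33)λ^2 + (144)λ + (-107.9974).
Solving p(λ) = 0 yields eigenvalues ≈ -6, 1, 3, 6. (A is shown rounded to 4 decimals, so these recover the underlying integer eigenvalues to within that precision.)
Verification: the trace of A = 4 equals the sum of eigenvalues 4, and det(A) ≈ -107.9974 matches the eigenvalue product -108.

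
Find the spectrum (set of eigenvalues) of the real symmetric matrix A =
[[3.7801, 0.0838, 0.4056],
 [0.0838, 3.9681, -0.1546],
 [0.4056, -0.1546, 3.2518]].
sigma(A) ≈ {3, 4} (4 with multiplicity 2)

A is real symmetric, so its spectrum consists of real eigenvalues. Expanding the characteristic polynomial of the displayed matrix gives
  det(λ I - A) = p(λ) = λ^3 + (-11)λ^2 + (40)λ + (-48).
Solving p(λ) = 0 yields eigenvalues ≈ 3, 4, 4. (A is shown rounded to 4 decimals, so these recover the underlying integer eigenvalues to within that precision.)
Verification: the trace of A = 11 equals the sum of eigenvalues 11, and det(A) ≈ 47.9999 matches the eigenvalue product 48.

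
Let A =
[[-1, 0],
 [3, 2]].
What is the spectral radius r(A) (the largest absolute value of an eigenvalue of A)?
r(A) = 2

The eigenvalues of A are the roots of its characteristic polynomial. With M = A (coefficients from the trace and determinant):
  p(λ) = det(λ I - M) = λ^2 - λ - 2.
For λ^2 - λ - 2 the discriminant is 9. It is a perfect square (3^2), so the roots are rational: λ = (1 ± 3)/2 = 2, -1.
Thus the eigenvalues (to 4 decimals) are 2 (modulus 2); -1 (modulus 1). The spectral radius is the largest modulus: r(A) = 2. (Cross-check: r(A) ≤ ||A||_2 ≈ 3.7025; equality holds whenever A is normal, though it can also hold for some non-normal A.)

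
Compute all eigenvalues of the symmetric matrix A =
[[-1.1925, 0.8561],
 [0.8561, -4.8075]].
sigma(A) ≈ {-5, -1}

A is real symmetric, so its spectrum consists of real eigenvalues. Expanding the characteristic polynomial of the displayed matrix gives
  det(λ I - A) = p(λ) = λ^2 + (6)λ + (5).
Solving p(λ) = 0 yields eigenvalues ≈ -5, -1. (A is shown rounded to 4 decimals, so these recover the underlying integer eigenvalues to within that precision.)
Verification: the trace of A = -6 equals the sum of eigenvalues -6, and det(A) ≈ 5.0000 matches the eigenvalue product 5.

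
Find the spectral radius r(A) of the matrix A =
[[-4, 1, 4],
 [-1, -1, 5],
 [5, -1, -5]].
r(A) ≈ 8.083

The eigenvalues of A are the roots of its characteristic polynomial. With M = A (coefficients from the trace, the sum of principal 2x2 minors, and det A):
  p(λ) = det(λ I - M) = λ^3 + 10λ^2 + 15λ - 4.
No integer candidate from the rational root theorem (±divisors of 4) is a root, so the roots are irrational. The cubic discriminant is Δ = 13768 > 0, so there are three distinct real roots. p(-9) = -58 and p(-8) = 4 have opposite signs, so a root lies in (-9, -8); Newton's method refines it to λ ≈ -8.083. p(-3) = 14 and p(-2) = -2 have opposite signs, so a root lies in (-3, -2); Newton's method refines it to λ ≈ -2.1474. p(0) = -4 and p(1) = 22 have opposite signs, so a root lies in (0, 1); Newton's method refines it to λ ≈ 0.2304. Check (Vieta): the three roots sum to -10, matching tr M = -10.
Thus the eigenvalues (to 4 decimals) are -8.083 (modulus 8.083); -2.1474 (modulus 2.1474); 0.2304 (modulus 0.2304). The spectral radius is the largest modulus: r(A) ≈ 8.083. (Cross-check: r(A) ≤ ||A||_2 ≈ 10.1091; equality holds whenever A is normal, though it can also hold for some non-normal A.)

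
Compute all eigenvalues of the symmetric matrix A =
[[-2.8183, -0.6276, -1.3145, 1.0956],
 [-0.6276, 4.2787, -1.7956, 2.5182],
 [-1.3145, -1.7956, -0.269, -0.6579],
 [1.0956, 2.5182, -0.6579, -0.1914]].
sigma(A) ≈ {-4, -1, 0, 6}

A is real symmetric, so its spectrum consists of real eigenvalues. Expanding the characteristic polynomial of the displayed matrix gives
  det(λ I - A) = p(λ) = λ^4 + (-1)λ^3 + (-26)λ^2 + (-24.0011)λ + (-0.0011).
Solving p(λ) = 0 yields eigenvalues ≈ -4, -1, 0, 6. (A is shown rounded to 4 decimals, so these recover the underlying integer eigenvalues to within that precision.)
Verification: the trace of A = 1 equals the sum of eigenvalues 1, and det(A) ≈ -0.0011 matches the eigenvalue product 0.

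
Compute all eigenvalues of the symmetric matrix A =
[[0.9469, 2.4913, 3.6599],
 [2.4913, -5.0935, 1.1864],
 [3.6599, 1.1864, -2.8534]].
sigma(A) ≈ {-6, -5, 4}

A is real symmetric, so its spectrum consists of real eigenvalues. Expanding the characteristic polynomial of the displayed matrix gives
  det(λ I - A) = p(λ) = λ^3 + (7)λ^2 + (-14)λ + (-120).
Solving p(λ) = 0 yields eigenvalues ≈ -6, -5, 4. (A is shown rounded to 4 decimals, so these recover the underlying integer eigenvalues to within that precision.)
Verification: the trace of A = -7 equals the sum of eigenvalues -7, and det(A) ≈ 120.0008 matches the eigenvalue product 120.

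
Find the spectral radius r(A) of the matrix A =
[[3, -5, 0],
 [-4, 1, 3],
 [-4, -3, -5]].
r(A) ≈ 6.8139

The eigenvalues of A are the roots of its characteristic polynomial. With M = A (coefficients from the trace, the sum of principal 2x2 minors, and det A):
  p(λ) = det(λ I - M) = λ^3 + λ^2 - 28λ - 172.
No integer candidate from the rational root theorem (±divisors of 172) is a root, so the roots are irrational. The cubic discriminant is Δ = -622800 < 0, so there is one real root and a complex-conjugate pair. p(6) = -88 and p(7) = 24 have opposite signs, so a root lies in (6, 7); Newton's method refines it to λ ≈ 6.8139. Dividing out (λ - (6.8139)) leaves approximately λ^2 + 7.8139λ + 25.2426. For λ^2 + 7.8139λ + 25.2426 the discriminant is -39.9141. It is negative, so the remaining roots are the complex-conjugate pair λ ≈ -3.9069 ± 3.1589i. Their product equals the constant term, so |λ|^2 ≈ 25.2426 and |λ| ≈ 5.0242.
Thus the eigenvalues (to 4 decimals) are 6.8139 (modulus 6.8139); -3.9069 ± 3.1589i (modulus 5.0242). The spectral radius is the largest modulus: r(A) ≈ 6.8139. (Cross-check: r(A) ≤ ||A||_2 ≈ 7.2487; equality holds whenever A is normal, though it can also hold for some non-normal A.)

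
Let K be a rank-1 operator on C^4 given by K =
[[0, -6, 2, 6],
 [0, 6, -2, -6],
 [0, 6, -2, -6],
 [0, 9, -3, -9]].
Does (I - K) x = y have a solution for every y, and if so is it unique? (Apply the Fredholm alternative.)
(I - K) is invertible (det(I - K) = 6 ≠ 0), so for every y in C^4 the equation (I - K) x = y has a unique solution.

K has rank 1, so it is an outer product K = u v^T: every row of K is a multiple of one row vector. Reading off the entries, u = (2, -2, -2, -3) and v = (0, -3, 1, 3) (row i of K equals u_i·v^T). A rank-one matrix u v^T satisfies K u = u (v·u) and kills the (3)-dimensional subspace v^⊥, so its characteristic polynomial is lambda^3 (lambda - v·u) with v·u = tr K = -5. Hence the eigenvalues of I - K are 1 (multiplicity 3) and 1 - (-5) = 6, so det(I - K) = 6. (Direct check: I - K =
[[1, 6, -2, -6],
 [0, -5, 2, 6],
 [0, -6, 3, 6],
 [0, -9, 3, 10]]
has determinant 6.) The finite-dimensional Fredholm alternative says: either (I - K) is invertible, or ker(I - K) ≠ {0} and then range(I - K) = ker((I - K)^*)^⊥, with dim ker(I - K) = dim ker((I - K)^*). Since det(I - K) ≠ 0, 1 is not an eigenvalue of K and ker(I - K) = {0}, so we are in the first case: for every y there is a unique x = (I - K)^(-1) y. Explicitly, by the Sherman–Morrison formula, (I - u v^T)^(-1) = I + u v^T/(1 - v·u), i.e. (I - K)^(-1) = I + K/(6).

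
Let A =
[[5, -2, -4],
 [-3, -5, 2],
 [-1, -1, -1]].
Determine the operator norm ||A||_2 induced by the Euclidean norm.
||A||_2 ≈ 7.4245 (= sqrt(largest eigenvalue of A^T A))

||A||_2 = sigma_max(A) = sqrt(lambda_max(A^T A)). Form the symmetric matrix M = A^T A =
[[35, 6, -25],
 [6, 30, -1],
 [-25, -1, 21]].
Its characteristic polynomial (trace, sum of principal 2x2 minors, determinant of M give the coefficients) is
  p(λ) = det(λ I - M) = λ^3 - 86λ^2 + 1753λ - 2809.
No integer candidate from the rational root theorem (±divisors of 2809) is a root, so the roots are irrational. The cubic discriminant is Δ = 1442893249 > 0, so there are three distinct real roots. p(1) = -1141 and p(2) = 361 have opposite signs, so a root lies in (1, 2); Newton's method refines it to λ ≈ 1.7495. p(29) = 91 and p(30) = -619 have opposite signs, so a root lies in (29, 30); Newton's method refines it to λ ≈ 29.1278. p(55) = -169 and p(56) = 1279 have opposite signs, so a root lies in (55, 56); Newton's method refines it to λ ≈ 55.1227. Check (Vieta): the three roots sum to 86, matching tr M = 86.
So the eigenvalues of A^T A are ≈ 1.7495, 29.1278, 55.1227 (all ≥ 0, as they must be for A^T A). The largest is λ_max ≈ 55.1227, hence ||A||_2 = sqrt(λ_max) ≈ 7.4245.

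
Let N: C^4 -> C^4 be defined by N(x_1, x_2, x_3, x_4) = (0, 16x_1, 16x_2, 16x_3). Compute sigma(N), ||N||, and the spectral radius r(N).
sigma(N) = {0}; ||N|| = 16; r(N) = 0. (N is nilpotent with N^4 = 0.)

On C^4, N is a strictly lower-triangular matrix with 16 on the subdiagonal and zeros elsewhere, so its characteristic polynomial is lambda^4 and every eigenvalue is 0: sigma(N) = {0}. For the operator norm, N e_i = 16e_{i+1} for i = 1, ..., 3 and N e_4 = 0, so the singular values of N are 16 (with multiplicity 3) and 0; hence ||N|| = 16. The spectral radius r(N) = max|lambda| = 0. Note ||N|| > r(N) — characteristic of non-normal nilpotent operators. Indeed N^4 = 0.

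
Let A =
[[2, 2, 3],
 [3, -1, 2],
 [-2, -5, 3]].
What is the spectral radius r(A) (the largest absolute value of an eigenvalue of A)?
r(A) ≈ 5.1294

The eigenvalues of A are the roots of its characteristic polynomial. With M = A (coefficients from the trace, the sum of principal 2x2 minors, and det A):
  p(λ) = det(λ I - M) = λ^3 - 4λ^2 + 11λ + 63.
No integer candidate from the rational root theorem (±divisors of 63) is a root, so the roots are irrational. The cubic discriminant is Δ = -144319 < 0, so there is one real root and a complex-conjugate pair. p(-3) = -33 and p(-2) = 17 have opposite signs, so a root lies in (-3, -2); Newton's method refines it to λ ≈ -2.3944. Dividing out (λ - (-2.3944)) leaves approximately λ^2 - 6.3944λ + 26.311. For λ^2 - 6.3944λ + 26.311 the discriminant is -64.3554. It is negative, so the remaining roots are the complex-conjugate pair λ ≈ 3.1972 ± 4.0111i. Their product equals the constant term, so |λ|^2 ≈ 26.311 and |λ| ≈ 5.1294.
Thus the eigenvalues (to 4 decimals) are -2.3944 (modulus 2.3944); 3.1972 ± 4.0111i (modulus 5.1294). The spectral radius is the largest modulus: r(A) ≈ 5.1294. (Cross-check: r(A) ≤ ||A||_2 ≈ 6.2832; equality holds whenever A is normal, though it can also hold for some non-normal A.)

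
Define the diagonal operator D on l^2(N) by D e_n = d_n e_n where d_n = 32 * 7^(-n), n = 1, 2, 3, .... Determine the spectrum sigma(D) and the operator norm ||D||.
sigma(D) = {32 * 7^(-n) : n ≥ 1} ∪ {0}; ||D|| = 32/7

A bounded diagonal operator on l^2 with diagonal entries d_n has spectrum equal to the closure of {d_n : n ≥ 1}: every d_n is an eigenvalue (with eigenvector e_n), so {d_n} ⊂ sigma(D); the spectrum is closed, so its closure is too; and for lambda not in the closure, (D - lambda I) has bounded inverse (the diagonal entries 1/(d_n - lambda) are bounded). For our sequence d_n = 32 * 7^(-n), n = 1, 2, 3, ...:
  - {d_n} = {32 * 7^(-n) : n ≥ 1}; the only limit point is 0
  - closure = {32 * 7^(-n) : n ≥ 1} ∪ {0}
For the norm: a diagonal operator has ||D|| = sup_n |d_n|. Here d_n = 32 * 7^(-n) is positive and decreasing, so sup_n |d_n| = d_1 = 32/7. So ||D|| = 32/7.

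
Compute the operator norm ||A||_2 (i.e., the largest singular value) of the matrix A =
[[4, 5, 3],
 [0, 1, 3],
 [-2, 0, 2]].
||A||_2 ≈ 7.3765 (= sqrt(largest eigenvalue of A^T A))

||A||_2 = sigma_max(A) = sqrt(lambda_max(A^T A)). Form the symmetric matrix M = A^T A =
[[20, 20, 8],
 [20, 26, 18],
 [8, 18, 22]].
Its characteristic polynomial (trace, sum of principal 2x2 minors, determinant of M give the coefficients) is
  p(λ) = det(λ I - M) = λ^3 - 68λ^2 + 744λ - 256.
No integer candidate from the rational root theorem (±divisors of 256) is a root, so the roots are irrational. The cubic discriminant is Δ = 821607424 > 0, so there are three distinct real roots. p(0) = -256 and p(1) = 421 have opposite signs, so a root lies in (0, 1); Newton's method refines it to λ ≈ 0.3556. p(13) = 121 and p(14) = -424 have opposite signs, so a root lies in (13, 14); Newton's method refines it to λ ≈ 13.2311. p(54) = -904 and p(55) = 1339 have opposite signs, so a root lies in (54, 55); Newton's method refines it to λ ≈ 54.4133. Check (Vieta): the three roots sum to 68, matching tr M = 68.
So the eigenvalues of A^T A are ≈ 0.3556, 13.2311, 54.4133 (all ≥ 0, as they must be for A^T A). The largest is λ_max ≈ 54.4133, hence ||A||_2 = sqrt(λ_max) ≈ 7.3765.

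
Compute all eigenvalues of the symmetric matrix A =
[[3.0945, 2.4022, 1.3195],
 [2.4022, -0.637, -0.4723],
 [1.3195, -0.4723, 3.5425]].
sigma(A) ≈ {-2, 3, 5}

A is real symmetric, so its spectrum consists of real eigenvalues. Expanding the characteristic polynomial of the displayed matrix gives
  det(λ I - A) = p(λ) = λ^3 + (-6)λ^2 + (-1)λ + (30).
Solving p(λ) = 0 yields eigenvalues ≈ -2, 3, 5. (A is shown rounded to 4 decimals, so these recover the underlying integer eigenvalues to within that precision.)
Verification: the trace of A = 6 equals the sum of eigenvalues 6, and det(A) ≈ -30.0005 matches the eigenvalue product -30.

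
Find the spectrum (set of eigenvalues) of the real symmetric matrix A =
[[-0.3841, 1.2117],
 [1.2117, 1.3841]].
sigma(A) ≈ {-1, 2}

A is real symmetric, so its spectrum consists of real eigenvalues. Expanding the characteristic polynomial of the displayed matrix gives
  det(λ I - A) = p(λ) = λ^2 + (-1)λ + (-2).
Solving p(λ) = 0 yields eigenvalues ≈ -1, 2. (A is shown rounded to 4 decimals, so these recover the underlying integer eigenvalues to within that precision.)
Verification: the trace of A = 1 equals the sum of eigenvalues 1, and det(A) ≈ -1.9998 matches the eigenvalue product -2.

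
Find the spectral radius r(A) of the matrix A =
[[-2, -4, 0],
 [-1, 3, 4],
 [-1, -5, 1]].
r(A) ≈ 4.2681

The eigenvalues of A are the roots of its characteristic polynomial. With M = A (coefficients from the trace, the sum of principal 2x2 minors, and det A):
  p(λ) = det(λ I - M) = λ^3 - 2λ^2 + 11λ + 34.
No integer candidate from the rational root theorem (±divisors of 34) is a root, so the roots are irrational. The cubic discriminant is Δ = -48428 < 0, so there is one real root and a complex-conjugate pair. p(-2) = -4 and p(-1) = 20 have opposite signs, so a root lies in (-2, -1); Newton's method refines it to λ ≈ -1.8664. Dividing out (λ - (-1.8664)) leaves approximately λ^2 - 3.8664λ + 18.2165. For λ^2 - 3.8664λ + 18.2165 the discriminant is -57.9166. It is negative, so the remaining roots are the complex-conjugate pair λ ≈ 1.9332 ± 3.8051i. Their product equals the constant term, so |λ|^2 ≈ 18.2165 and |λ| ≈ 4.2681.
Thus the eigenvalues (to 4 decimals) are -1.8664 (modulus 1.8664); 1.9332 ± 3.8051i (modulus 4.2681). The spectral radius is the largest modulus: r(A) ≈ 4.2681. (Cross-check: r(A) ≤ ||A||_2 ≈ 7.2879; equality holds whenever A is normal, though it can also hold for some non-normal A.)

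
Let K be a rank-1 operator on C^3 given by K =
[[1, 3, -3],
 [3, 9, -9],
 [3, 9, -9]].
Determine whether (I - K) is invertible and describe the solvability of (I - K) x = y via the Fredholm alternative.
(I - K) is singular (det(I - K) = 0, i.e. 1 ∈ sigma(K)). (I - K) x = y is solvable iff y ⊥ ker((I - K)^*) = span{(1, 3, -3)}, i.e. iff y_1 + 3y_2 - 3y_3 = 0. When solvable, the solutions are x = y + c·(1, 3, 3), c arbitrary (ker(I - K) = span{(1, 3, 3)}, dimension 1).

K has rank 1, so it is an outer product K = u v^T: every row of K is a multiple of one row vector. Reading off the entries, u = (1, 3, 3) and v = (1, 3, -3) (row i of K equals u_i·v^T). A rank-one matrix u v^T satisfies K u = u (v·u) and kills the (2)-dimensional subspace v^⊥, so its characteristic polynomial is lambda^2 (lambda - v·u) with v·u = tr K = 1. Hence the eigenvalues of I - K are 1 (multiplicity 2) and 1 - (1) = 0, so det(I - K) = 0. (Direct check: I - K =
[[0, -3, 3],
 [-3, -8, 9],
 [-3, -9, 10]]
has determinant 0.) So 1 is an eigenvalue of K and (I - K) is not invertible. The finite-dimensional Fredholm alternative says: either (I - K) is invertible, or ker(I - K) ≠ {0} and then range(I - K) = ker((I - K)^*)^⊥, with dim ker(I - K) = dim ker((I - K)^*). We are in the second case, so we need both kernels. Kernel of I - K: (I - K) u = u - u (v·u) = u - u = 0, so ker(I - K) = span{u} = span{(1, 3, 3)} (it is exactly 1-dimensional because rank(I - K) = 2). Kernel of the adjoint: K is real, so (I - K)^* = I - K^T = I - v u^T, and (I - v u^T) v = v - v (u·v) = 0; hence ker((I - K)^*) = span{v} = span{(1, 3, -3)}. Therefore (I - K) x = y is solvable iff <y, v> = 0, i.e. iff y_1 + 3y_2 - 3y_3 = 0. When this holds, K y = u (v·y) = 0, so (I - K) y = y and x = y is a particular solution; the full solution set is the line x = y + c·u = y + c·(1, 3, 3), c ∈ C.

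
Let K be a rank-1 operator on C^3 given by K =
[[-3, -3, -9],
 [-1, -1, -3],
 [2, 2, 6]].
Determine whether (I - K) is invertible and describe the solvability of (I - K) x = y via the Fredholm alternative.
(I - K) is invertible (det(I - K) = -1 ≠ 0), so for every y in C^3 the equation (I - K) x = y has a unique solution.

K has rank 1, so it is an outer product K = u v^T: every row of K is a multiple of one row vector. Reading off the entries, u = (3, 1, -2) and v = (-1, -1, -3) (row i of K equals u_i·v^T). A rank-one matrix u v^T satisfies K u = u (v·u) and kills the (2)-dimensional subspace v^⊥, so its characteristic polynomial is lambda^2 (lambda - v·u) with v·u = tr K = 2. Hence the eigenvalues of I - K are 1 (multiplicity 2) and 1 - (2) = -1, so det(I - K) = -1. (Direct check: I - K =
[[4, 3, 9],
 [1, 2, 3],
 [-2, -2, -5]]
has determinant -1.) The finite-dimensional Fredholm alternative says: either (I - K) is invertible, or ker(I - K) ≠ {0} and then range(I - K) = ker((I - K)^*)^⊥, with dim ker(I - K) = dim ker((I - K)^*). Since det(I - K) ≠ 0, 1 is not an eigenvalue of K and ker(I - K) = {0}, so we are in the first case: for every y there is a unique x = (I - K)^(-1) y. Explicitly, by the Sherman–Morrison formula, (I - u v^T)^(-1) = I + u v^T/(1 - v·u), i.e. (I - K)^(-1) = I - K.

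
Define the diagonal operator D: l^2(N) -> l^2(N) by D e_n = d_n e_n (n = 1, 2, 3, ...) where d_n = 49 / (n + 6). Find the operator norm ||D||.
||D|| = 7 (attained at n = 1)

For D diagonal, ||D|| = sup_n |d_n| = sup_n 49/(n + 6). This is positive and strictly decreasing in n, so the supremum is attained at n = 1: d_1 = 49/(1 + 6) = 7. Hence ||D|| = 7.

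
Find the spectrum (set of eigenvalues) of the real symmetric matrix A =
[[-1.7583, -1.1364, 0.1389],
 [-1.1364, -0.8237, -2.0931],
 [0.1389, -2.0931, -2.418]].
sigma(A) ≈ {-4, -2, 1}

A is real symmetric, so its spectrum consists of real eigenvalues. Expanding the characteristic polynomial of the displayed matrix gives
  det(λ I - A) = p(λ) = λ^3 + (5)λ^2 + (2)λ + (-8).
Solving p(λ) = 0 yields eigenvalues ≈ -4, -2, 1. (A is shown rounded to 4 decimals, so these recover the underlying integer eigenvalues to within that precision.)
Verification: the trace of A = -5 equals the sum of eigenvalues -5, and det(A) ≈ 8.0005 matches the eigenvalue product 8.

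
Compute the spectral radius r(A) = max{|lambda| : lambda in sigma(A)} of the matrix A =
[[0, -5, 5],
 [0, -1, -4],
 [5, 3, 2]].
r(A) ≈ 6.3981

The eigenvalues of A are the roots of its characteristic polynomial. With M = A (coefficients from the trace, the sum of principal 2x2 minors, and det A):
  p(λ) = det(λ I - M) = λ^3 - λ^2 - 15λ - 125.
No integer candidate from the rational root theorem (±divisors of 125) is a root, so the roots are irrational. The cubic discriminant is Δ = -442400 < 0, so there is one real root and a complex-conjugate pair. p(6) = -35 and p(7) = 64 have opposite signs, so a root lies in (6, 7); Newton's method refines it to λ ≈ 6.3981. Dividing out (λ - (6.3981)) leaves approximately λ^2 + 5.3981λ + 19.5372. For λ^2 + 5.3981λ + 19.5372 the discriminant is -49.0095. It is negative, so the remaining roots are the complex-conjugate pair λ ≈ -2.699 ± 3.5003i. Their product equals the constant term, so |λ|^2 ≈ 19.5372 and |λ| ≈ 4.4201.
Thus the eigenvalues (to 4 decimals) are 6.3981 (modulus 6.3981); -2.699 ± 3.5003i (modulus 4.4201). The spectral radius is the largest modulus: r(A) ≈ 6.3981. (Cross-check: r(A) ≤ ||A||_2 ≈ 7.4721; equality holds whenever A is normal, though it can also hold for some non-normal A.)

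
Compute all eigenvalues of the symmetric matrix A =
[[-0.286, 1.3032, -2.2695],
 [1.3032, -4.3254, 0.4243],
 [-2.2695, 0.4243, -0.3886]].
sigma(A) ≈ {-5, -2, 2}

A is real symmetric, so its spectrum consists of real eigenvalues. Expanding the characteristic polynomial of the displayed matrix gives
  det(λ I - A) = p(λ) = λ^3 + (5)λ^2 + (-4)λ + (-20).
Solving p(λ) = 0 yields eigenvalues ≈ -5, -2, 2. (A is shown rounded to 4 decimals, so these recover the underlying integer eigenvalues to within that precision.)
Verification: the trace of A = -5 equals the sum of eigenvalues -5, and det(A) ≈ 19.9994 matches the eigenvalue product 20.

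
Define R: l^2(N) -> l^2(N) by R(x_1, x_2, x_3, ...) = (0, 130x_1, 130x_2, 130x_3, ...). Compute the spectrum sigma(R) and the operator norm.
sigma(R) = closed disk {z in C : |z| ≤ 130}; ||R|| = 130

Note R = 130·U where U is the unit right shift (U x)_k = x_{k-1} (with x_0 := 0); so ||R|| = 130||U|| and sigma(R) = 130·sigma(U). ||R x||^2 = sum_{k≥1} |130x_k|^2 = 16900||x||^2, so ||R|| = 130 and sigma(R) ⊂ {|z| ≤ 130}. For any |lambda| < 130, the equation (R - lambda I) x = 0 forces x_1 = 0, then 130x_k = lambda x_{k+1} ⇒ x = 0, so R has no eigenvalues. But (R - lambda I) is not surjective for |lambda| < 130: solving (R - lambda I) x = e_1 would require x_n proportional to (lambda/130)^(-n), which is not in l^2. So every |lambda| < 130 lies in the residual spectrum. The boundary |lambda| = 130 is in the approximate point spectrum (the spectrum is closed). Hence sigma(R) is the closed disk of radius 130.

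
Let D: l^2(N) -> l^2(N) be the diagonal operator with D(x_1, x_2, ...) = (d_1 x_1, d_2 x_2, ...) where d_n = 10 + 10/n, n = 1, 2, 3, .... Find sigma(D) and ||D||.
sigma(D) = {10 + 10/n : n ≥ 1} ∪ {10}; ||D|| = 20

A bounded diagonal operator on l^2 with diagonal entries d_n has spectrum equal to the closure of {d_n : n ≥ 1}: every d_n is an eigenvalue (with eigenvector e_n), so {d_n} ⊂ sigma(D); the spectrum is closed, so its closure is too; and for lambda not in the closure, (D - lambda I) has bounded inverse (the diagonal entries 1/(d_n - lambda) are bounded). For our sequence d_n = 10 + 10/n, n = 1, 2, 3, ...:
  - {d_n} = {10 + 10/n : n ≥ 1}; the only limit point is 10
  - closure = {10 + 10/n : n ≥ 1} ∪ {10}
For the norm: a diagonal operator has ||D|| = sup_n |d_n|. Here d_n = 10 + 10/n is positive and decreasing, so sup_n |d_n| = d_1 = 10 + 10 = 20. So ||D|| = 20.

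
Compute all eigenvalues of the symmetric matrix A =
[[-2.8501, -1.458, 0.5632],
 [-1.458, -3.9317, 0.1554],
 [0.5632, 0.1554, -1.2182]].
sigma(A) ≈ {-5, -2, -1}

A is real symmetric, so its spectrum consists of real eigenvalues. Expanding the characteristic polynomial of the displayed matrix gives
  det(λ I - A) = p(λ) = λ^3 + (8)λ^2 + (17)λ + (10).
Solving p(λ) = 0 yields eigenvalues ≈ -5, -2, -1. (A is shown rounded to 4 decimals, so these recover the underlying integer eigenvalues to within that precision.)
Verification: the trace of A = -8 equals the sum of eigenvalues -8, and det(A) ≈ -10.0005 matches the eigenvalue product -10.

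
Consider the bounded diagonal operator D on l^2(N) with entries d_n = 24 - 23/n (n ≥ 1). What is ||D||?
||D|| = 24

For a diagonal operator on l^2 with entries d_n, ||D|| = sup_n |d_n|. Here d_1 = 1, d_2 = 25/2, ..., and d_n = 24 - 23/n increases monotonically toward 24. All terms lie in [1, 24), so |d_n| = d_n and the supremum is the limit 24, which is not attained by any individual d_n. Hence ||D|| = 24.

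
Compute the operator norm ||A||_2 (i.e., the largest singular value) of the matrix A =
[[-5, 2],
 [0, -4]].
||A||_2 = sqrt((45 + sqrt(425))/2) ≈ 5.7278 (= sqrt(largest eigenvalue of A^T A))

||A||_2 = sigma_max(A) = sqrt(lambda_max(A^T A)). Form the symmetric matrix M = A^T A =
[[25, -10],
 [-10, 20]].
Its characteristic polynomial (trace, determinant of M give the coefficients) is
  p(λ) = det(λ I - M) = λ^2 - 45λ + 400.
For λ^2 - 45λ + 400 the discriminant is 425. It is nonnegative but not a perfect square, so the roots are real and irrational: λ = (45 ± sqrt(425))/2 ≈ 32.8078, 12.1922.
So the eigenvalues of A^T A are ≈ 12.1922, 32.8078 (all ≥ 0, as they must be for A^T A). The largest is λ_max = (45 + sqrt(425))/2 ≈ 32.8078, hence ||A||_2 = sqrt(λ_max) = sqrt((45 + sqrt(425))/2) ≈ 5.7278.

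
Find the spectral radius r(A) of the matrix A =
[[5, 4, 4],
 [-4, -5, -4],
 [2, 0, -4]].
r(A) ≈ 5.6313

The eigenvalues of A are the roots of its characteristic polynomial. With M = A (coefficients from the trace, the sum of principal 2x2 minors, and det A):
  p(λ) = det(λ I - M) = λ^3 + 4λ^2 - 17λ - 44.
No integer candidate from the rational root theorem (±divisors of 44) is a root, so the roots are irrational. The cubic discriminant is Δ = 37124 > 0, so there are three distinct real roots. p(-6) = -14 and p(-5) = 16 have opposite signs, so a root lies in (-6, -5); Newton's method refines it to λ ≈ -5.6313. p(-3) = 16 and p(-2) = -2 have opposite signs, so a root lies in (-3, -2); Newton's method refines it to λ ≈ -2.0962. p(3) = -32 and p(4) = 16 have opposite signs, so a root lies in (3, 4); Newton's method refines it to λ ≈ 3.7275. Check (Vieta): the three roots sum to -4, matching tr M = -4.
Thus the eigenvalues (to 4 decimals) are -5.6313 (modulus 5.6313); -2.0962 (modulus 2.0962); 3.7275 (modulus 3.7275). The spectral radius is the largest modulus: r(A) ≈ 5.6313. (Cross-check: r(A) ≤ ||A||_2 ≈ 10.6791; equality holds whenever A is normal, though it can also hold for some non-normal A.)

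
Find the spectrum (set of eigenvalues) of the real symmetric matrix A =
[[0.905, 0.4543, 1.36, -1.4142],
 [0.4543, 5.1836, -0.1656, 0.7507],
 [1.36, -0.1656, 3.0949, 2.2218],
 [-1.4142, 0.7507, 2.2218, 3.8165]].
sigma(A) ≈ {-1, 3, 5, 6}

A is real symmetric, so its spectrum consists of real eigenvalues. Expanding the characteristic polynomial of the displayed matrix gives
  det(λ I - A) = p(λ) = λ^4 + (-13)λ^3 + (49)λ^2 + (-27.002)λ + (-89.9973).
Solving p(λ) = 0 yields eigenvalues ≈ -1, 3, 5, 6. (A is shown rounded to 4 decimals, so these recover the underlying integer eigenvalues to within that precision.)
Verification: the trace of A = 13 equals the sum of eigenvalues 13, and det(A) ≈ -89.9973 matches the eigenvalue product -90.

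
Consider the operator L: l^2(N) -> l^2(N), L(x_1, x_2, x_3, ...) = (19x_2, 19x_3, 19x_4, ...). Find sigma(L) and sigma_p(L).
sigma(L) = closed disk {z in C : |z| ≤ 19}; sigma_p(L) = open disk {z in C : |z| < 19}

Note L = 19·V where V is the unit left shift (V x)_k = x_{k+1}; so sigma(L) = 19·sigma(V) and ||L|| = 19||V||. ||L x||^2 = 361sum_{k≥2} |x_k|^2 ≤ 361||x||^2, with equality on {x : x_1 = 0}, so ||L|| = 19. For any lambda with |lambda| < 19, set r = lambda/19 (|r| < 1); the vector x = (1, r, r^2, ...) is in l^2 and satisfies L x = 19(r, r^2, ...) = lambda x, so lambda is an eigenvalue. On the boundary |lambda| = 19 the geometric series diverges, so no l^2 eigenvector exists, but these lambda lie in the approximate point spectrum. Hence sigma(L) is the closed disk of radius 19 and sigma_p(L) is the open disk.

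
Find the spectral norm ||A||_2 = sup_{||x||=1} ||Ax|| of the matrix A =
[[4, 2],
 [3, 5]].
||A||_2 = sqrt((54 + sqrt(2132))/2) ≈ 7.0772 (= sqrt(largest eigenvalue of A^T A))

||A||_2 = sigma_max(A) = sqrt(lambda_max(A^T A)). Form the symmetric matrix M = A^T A =
[[25, 23],
 [23, 29]].
Its characteristic polynomial (trace, determinant of M give the coefficients) is
  p(λ) = det(λ I - M) = λ^2 - 54λ + 196.
For λ^2 - 54λ + 196 the discriminant is 2132. It is nonnegative but not a perfect square, so the roots are real and irrational: λ = (54 ± sqrt(2132))/2 ≈ 50.0868, 3.9132.
So the eigenvalues of A^T A are ≈ 3.9132, 50.0868 (all ≥ 0, as they must be for A^T A). The largest is λ_max = (54 + sqrt(2132))/2 ≈ 50.0868, hence ||A||_2 = sqrt(λ_max) = sqrt((54 + sqrt(2132))/2) ≈ 7.0772.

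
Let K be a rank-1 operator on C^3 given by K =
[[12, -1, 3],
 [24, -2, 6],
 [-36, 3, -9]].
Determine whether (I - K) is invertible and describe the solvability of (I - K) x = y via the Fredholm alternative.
(I - K) is singular (det(I - K) = 0, i.e. 1 ∈ sigma(K)). (I - K) x = y is solvable iff y ⊥ ker((I - K)^*) = span{(12, -1, 3)}, i.e. iff 12y_1 - y_2 + 3y_3 = 0. When solvable, the solutions are x = y + c·(1, 2, -3), c arbitrary (ker(I - K) = span{(1, 2, -3)}, dimension 1).

K has rank 1, so it is an outer product K = u v^T: every row of K is a multiple of one row vector. Reading off the entries, u = (1, 2, -3) and v = (12, -1, 3) (row i of K equals u_i·v^T). A rank-one matrix u v^T satisfies K u = u (v·u) and kills the (2)-dimensional subspace v^⊥, so its characteristic polynomial is lambda^2 (lambda - v·u) with v·u = tr K = 1. Hence the eigenvalues of I - K are 1 (multiplicity 2) and 1 - (1) = 0, so det(I - K) = 0. (Direct check: I - K =
[[-11, 1, -3],
 [-24, 3, -6],
 [36, -3, 10]]
has determinant 0.) So 1 is an eigenvalue of K and (I - K) is not invertible. The finite-dimensional Fredholm alternative says: either (I - K) is invertible, or ker(I - K) ≠ {0} and then range(I - K) = ker((I - K)^*)^⊥, with dim ker(I - K) = dim ker((I - K)^*). We are in the second case, so we need both kernels. Kernel of I - K: (I - K) u = u - u (v·u) = u - u = 0, so ker(I - K) = span{u} = span{(1, 2, -3)} (it is exactly 1-dimensional because rank(I - K) = 2). Kernel of the adjoint: K is real, so (I - K)^* = I - K^T = I - v u^T, and (I - v u^T) v = v - v (u·v) = 0; hence ker((I - K)^*) = span{v} = span{(12, -1, 3)}. Therefore (I - K) x = y is solvable iff <y, v> = 0, i.e. iff 12y_1 - y_2 + 3y_3 = 0. When this holds, K y = u (v·y) = 0, so (I - K) y = y and x = y is a particular solution; the full solution set is the line x = y + c·u = y + c·(1, 2, -3), c ∈ C.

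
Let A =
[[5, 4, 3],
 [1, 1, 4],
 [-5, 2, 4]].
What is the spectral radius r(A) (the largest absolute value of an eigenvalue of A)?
r(A) ≈ 7.2866

The eigenvalues of A are the roots of its characteristic polynomial. With M = A (coefficients from the trace, the sum of principal 2x2 minors, and det A):
  p(λ) = det(λ I - M) = λ^3 - 10λ^2 + 32λ + 95.
No integer candidate from the rational root theorem (±divisors of 95) is a root, so the roots are irrational. The cubic discriminant is Δ = -439547 < 0, so there is one real root and a complex-conjugate pair. p(-2) = -17 and p(-1) = 52 have opposite signs, so a root lies in (-2, -1); Newton's method refines it to λ ≈ -1.7893. Dividing out (λ - (-1.7893)) leaves approximately λ^2 - 11.7893λ + 53.0942. For λ^2 - 11.7893λ + 53.0942 the discriminant is -73.3899. It is negative, so the remaining roots are the complex-conjugate pair λ ≈ 5.8946 ± 4.2834i. Their product equals the constant term, so |λ|^2 ≈ 53.0942 and |λ| ≈ 7.2866.
Thus the eigenvalues (to 4 decimals) are -1.7893 (modulus 1.7893); 5.8946 ± 4.2834i (modulus 7.2866). The spectral radius is the largest modulus: r(A) ≈ 7.2866. (Cross-check: r(A) ≤ ||A||_2 ≈ 7.7808; equality holds whenever A is normal, though it can also hold for some non-normal A.)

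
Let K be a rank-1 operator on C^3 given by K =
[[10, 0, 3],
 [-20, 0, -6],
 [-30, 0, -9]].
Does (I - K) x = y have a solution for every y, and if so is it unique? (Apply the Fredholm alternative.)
(I - K) is singular (det(I - K) = 0, i.e. 1 ∈ sigma(K)). (I - K) x = y is solvable iff y ⊥ ker((I - K)^*) = span{(10, 0, 3)}, i.e. iff 10y_1 + 3y_3 = 0. When solvable, the solutions are x = y + c·(1, -2, -3), c arbitrary (ker(I - K) = span{(1, -2, -3)}, dimension 1).

K has rank 1, so it is an outer product K = u v^T: every row of K is a multiple of one row vector. Reading off the entries, u = (1, -2, -3) and v = (10, 0, 3) (row i of K equals u_i·v^T). A rank-one matrix u v^T satisfies K u = u (v·u) and kills the (2)-dimensional subspace v^⊥, so its characteristic polynomial is lambda^2 (lambda - v·u) with v·u = tr K = 1. Hence the eigenvalues of I - K are 1 (multiplicity 2) and 1 - (1) = 0, so det(I - K) = 0. (Direct check: I - K =
[[-9, 0, -3],
 [20, 1, 6],
 [30, 0, 10]]
has determinant 0.) So 1 is an eigenvalue of K and (I - K) is not invertible. The finite-dimensional Fredholm alternative says: either (I - K) is invertible, or ker(I - K) ≠ {0} and then range(I - K) = ker((I - K)^*)^⊥, with dim ker(I - K) = dim ker((I - K)^*). We are in the second case, so we need both kernels. Kernel of I - K: (I - K) u = u - u (v·u) = u - u = 0, so ker(I - K) = span{u} = span{(1, -2, -3)} (it is exactly 1-dimensional because rank(I - K) = 2). Kernel of the adjoint: K is real, so (I - K)^* = I - K^T = I - v u^T, and (I - v u^T) v = v - v (u·v) = 0; hence ker((I - K)^*) = span{v} = span{(10, 0, 3)}. Therefore (I - K) x = y is solvable iff <y, v> = 0, i.e. iff 10y_1 + 3y_3 = 0. When this holds, K y = u (v·y) = 0, so (I - K) y = y and x = y is a particular solution; the full solution set is the line x = y + c·u = y + c·(1, -2, -3), c ∈ C.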